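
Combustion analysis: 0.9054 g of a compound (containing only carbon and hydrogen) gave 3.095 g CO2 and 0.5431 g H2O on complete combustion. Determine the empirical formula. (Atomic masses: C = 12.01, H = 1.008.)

C7H6

mol C = 3.095 / 44.01 = 0.07032; mass C = 0.07032 × 12.01 = 0.8446 g
mol H = 2 × (0.5431 / 18.02) = 0.06028; mass H = 0.06028 × 1.008 = 0.06076 g
Smallest is H at 0.06028 mol; normalising gives C 1.167, H 1.000
Multiply by 6: C 7.00, H 6.00 → C7H6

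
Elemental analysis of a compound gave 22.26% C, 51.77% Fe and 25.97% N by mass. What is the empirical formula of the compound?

C2FeN2

Assume 100 g: 22.26 g C, 51.77 g Fe, 25.97 g N.
Moles — C: 22.26 / 12.01 = 1.853 mol; Fe: 51.77 / 55.85 = 0.9269 mol; N: 25.97 / 14.01 = 1.854 mol
Ratios (÷ 0.9269): C 2.000, Fe 1.000, N 2.000
→ C2FeN2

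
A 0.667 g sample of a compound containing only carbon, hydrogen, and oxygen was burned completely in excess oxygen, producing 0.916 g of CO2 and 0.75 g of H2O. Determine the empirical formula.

mol C = 0.916 / 44.01 = 0.02081; mass C = 0.02081 × 12.01 = 0.2500 g
mol H = 2 × (0.75 / 18.02) = 0.08324; mass H = 0.08324 × 1.008 = 0.08391 g
mass O = 0.667 − (0.3339) = 0.3331 g → mol O = 0.02082
Divide by the smallest (0.02081 mol C): C 1.000, H 3.999, O 1.000
≈ 1:4:1 → CH4O

CH4O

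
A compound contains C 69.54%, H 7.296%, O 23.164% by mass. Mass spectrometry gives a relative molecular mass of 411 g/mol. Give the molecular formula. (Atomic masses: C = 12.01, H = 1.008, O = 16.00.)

Assume 100 g: 69.54 g C, 7.296 g H, 23.164 g O.
Moles — C: 69.54 / 12.01 = 5.79 mol; H: 7.296 / 1.008 = 7.238 mol; O: 23.164 / 16.00 = 1.448 mol
Divide by the smallest (1.448 mol O): C 3.999, H 5.000, O 1.000
→ C4H5O
Empirical-formula mass = 69.08 g/mol
n = 411 / 69.08 = 5.95 ≈ 6
Molecular formula = (C4H5O)×6 = C24H30O6

C24H30O6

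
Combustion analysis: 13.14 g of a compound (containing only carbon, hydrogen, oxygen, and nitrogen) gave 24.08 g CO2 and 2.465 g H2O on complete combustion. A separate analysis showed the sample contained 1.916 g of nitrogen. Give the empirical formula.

C4H2NO2

mol C = 24.08 / 44.01 = 0.5471; mass C = 0.5471 × 12.01 = 6.571 g
mol H = 2 × (2.465 / 18.02) = 0.2736; mass H = 0.2736 × 1.008 = 0.2758 g
mol N = 1.916 / 14.01 = 0.1368
mass O = 13.14 − (8.763) = 4.377 g → mol O = 0.2736
Divide by the smallest (0.1368 mol N): C 4.001, H 2.000, N 1.000, O 2.000
Ratio ≈ 4:2:1:2, so the empirical formula is C4H2NO2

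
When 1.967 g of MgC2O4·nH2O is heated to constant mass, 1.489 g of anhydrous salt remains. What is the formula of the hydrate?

Mass of water lost = 1.967 − 1.489 = 0.478 g → 0.478 / 18.02 = 0.02653 mol H2O
Molar mass of MgC2O4 = 112.33 g/mol → mol MgC2O4 = 1.489 / 112.33 = 0.01326
n = 0.02653 / 0.01326 = 2.00 ≈ 2 → MgC2O4·2H2O

MgC2O4·2H2O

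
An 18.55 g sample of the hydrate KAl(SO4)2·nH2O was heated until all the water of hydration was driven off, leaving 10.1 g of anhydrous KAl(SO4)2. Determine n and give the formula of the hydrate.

KAl(SO4)2·12H2O

Mass of water lost = 18.55 − 10.1 = 8.45 g → 8.45 / 18.02 = 0.4689 mol H2O
Molar mass of KAl(SO4)2 = 258.22 g/mol → mol KAl(SO4)2 = 10.1 / 258.22 = 0.03911
n = 0.4689 / 0.03911 = 11.99 ≈ 12 → KAl(SO4)2·12H2O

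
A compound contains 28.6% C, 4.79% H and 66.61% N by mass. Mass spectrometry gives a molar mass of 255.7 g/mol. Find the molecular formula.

Assume 100 g: 28.6 g C, 4.79 g H, 66.61 g N.
Moles — C: 28.6 / 12.01 = 2.381 mol; H: 4.79 / 1.008 = 4.752 mol; N: 66.61 / 14.01 = 4.754 mol
Ratios (÷ 2.381): C 1.000, H 1.996, N 1.997
→ CH2N2
Empirical-formula mass = 42.05 g/mol
n = 255.7 / 42.05 = 6.08 ≈ 6
Molecular formula = (CH2N2)×6 = C6H12N12

C6H12N12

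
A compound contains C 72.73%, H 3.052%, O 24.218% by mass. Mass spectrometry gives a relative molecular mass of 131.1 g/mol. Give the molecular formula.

Assume 100 g: 72.73 g C, 3.052 g H, 24.218 g O.
Moles — C: 72.73 / 12.01 = 6.056 mol; H: 3.052 / 1.008 = 3.028 mol; O: 24.218 / 16.00 = 1.514 mol
Ratios (÷ 1.514): C 4.001, H 2.000, O 1.000
≈ 4:2:1 → C4H2O
Empirical-formula mass = 66.06 g/mol
n = 131.1 / 66.06 = 1.98 ≈ 2
Molecular formula = (C4H2O)×2 = C8H4O2

C8H4O2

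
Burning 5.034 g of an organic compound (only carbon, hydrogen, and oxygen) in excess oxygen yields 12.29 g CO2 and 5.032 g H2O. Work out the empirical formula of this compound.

mol C = 12.29 / 44.01 = 0.2793; mass C = 0.2793 × 12.01 = 3.354 g
mol H = 2 × (5.032 / 18.02) = 0.5585; mass H = 0.5585 × 1.008 = 0.5630 g
mass O = 5.034 − (3.917) = 1.117 g → mol O = 0.06982
Smallest is O at 0.06982 mol; normalising gives C 3.999, H 7.998, O 1.000
Ratio ≈ 4:8:1, so the empirical formula is C4H8O

C4H8O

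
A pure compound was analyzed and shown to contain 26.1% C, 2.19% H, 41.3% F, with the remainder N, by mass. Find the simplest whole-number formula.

CHFN

Assume 100 g: 26.1 g C, 2.19 g H, 41.3 g F, 30.41 g N.
C: 26.1 g ÷ 12.01 g/mol = 2.173 mol
H: 2.19 g ÷ 1.008 g/mol = 2.173 mol
F: 41.3 g ÷ 19.00 g/mol = 2.174 mol
N: 30.41 g ÷ 14.01 g/mol = 2.171 mol
Smallest is N at 2.171 mol; normalising gives C 1.001, H 1.001, F 1.001, N 1.000
Ratio ≈ 1:1:1:1, so the empirical formula is CHFN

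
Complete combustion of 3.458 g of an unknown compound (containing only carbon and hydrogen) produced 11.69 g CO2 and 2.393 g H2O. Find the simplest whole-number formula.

mol C = 11.69 / 44.01 = 0.2656; mass C = 0.2656 × 12.01 = 3.190 g
mol H = 2 × (2.393 / 18.02) = 0.2656; mass H = 0.2656 × 1.008 = 0.2677 g
Smallest is H at 0.2656 mol; normalising gives C 1.000, H 1.000
Ratio ≈ 1:1, so the empirical formula is CH

CH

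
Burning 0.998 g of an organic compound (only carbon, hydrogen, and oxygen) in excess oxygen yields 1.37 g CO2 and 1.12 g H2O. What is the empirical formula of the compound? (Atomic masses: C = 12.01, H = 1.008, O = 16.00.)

CH4O

mol C = 1.37 / 44.01 = 0.03113; mass C = 0.03113 × 12.01 = 0.3739 g
mol H = 2 × (1.12 / 18.02) = 0.1243; mass H = 0.1243 × 1.008 = 0.1253 g
mass O = 0.998 − (0.4992) = 0.4988 g → mol O = 0.03118
Divide by the smallest (0.03113 mol C): C 1.000, H 3.993, O 1.002
→ CH4O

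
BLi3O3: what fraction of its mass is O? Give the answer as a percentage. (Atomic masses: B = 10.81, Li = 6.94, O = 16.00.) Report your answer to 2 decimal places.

60.28%

Molar mass = 1(10.81) + 3(6.94) + 3(16.00) = 79.630 g/mol
Mass of O per mole = 3 × 16.00 = 48.000 g
% O = 48.000 / 79.630 × 100 = 60.28%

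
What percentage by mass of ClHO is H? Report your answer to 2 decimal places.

1.92%

Molar mass = 1(35.45) + 1(1.008) + 1(16.00) = 52.458 g/mol
Mass of H per mole = 1 × 1.008 = 1.008 g
% H = 1.008 / 52.458 × 100 = 1.92%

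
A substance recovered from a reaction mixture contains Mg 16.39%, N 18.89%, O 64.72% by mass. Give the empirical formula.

MgN2O6

Assume 100 g: 16.39 g Mg, 18.89 g N, 64.72 g O.
n(Mg) = 16.39/24.31 = 0.6742, n(N) = 18.89/14.01 = 1.348, n(O) = 64.72/16.00 = 4.045
Ratios (÷ 0.6742): Mg 1.000, N 2.000, O 6.000
Ratio ≈ 1:2:6, so the empirical formula is MgN2O6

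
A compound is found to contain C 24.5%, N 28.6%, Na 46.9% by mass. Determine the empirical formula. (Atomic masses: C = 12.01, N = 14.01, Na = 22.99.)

Assume 100 g: 24.5 g C, 28.6 g N, 46.9 g Na.
n(C) = 24.5/12.01 = 2.04, n(N) = 28.6/14.01 = 2.041, n(Na) = 46.9/22.99 = 2.04
Ratios (÷ 2.04): C 1.000, N 1.001, Na 1.000
Ratio ≈ 1:1:1, so the empirical formula is CNNa

CNNa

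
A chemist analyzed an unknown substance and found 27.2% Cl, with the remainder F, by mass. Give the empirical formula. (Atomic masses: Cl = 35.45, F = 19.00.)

Assume 100 g: 27.2 g Cl, 72.8 g F.
Moles — Cl: 27.2 / 35.45 = 0.7673 mol; F: 72.8 / 19.00 = 3.832 mol
Ratios (÷ 0.7673): Cl 1.000, F 4.994
≈ 1:5 → ClF5

ClF5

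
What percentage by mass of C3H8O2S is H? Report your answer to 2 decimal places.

Molar mass = 3(12.01) + 8(1.008) + 2(16.00) + 1(32.07) = 108.164 g/mol
Mass of H per mole = 8 × 1.008 = 8.064 g
% H = 8.064 / 108.164 × 100 = 7.46%

7.46%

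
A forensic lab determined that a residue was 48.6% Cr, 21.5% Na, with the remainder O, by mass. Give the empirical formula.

Assume 100 g: 48.6 g Cr, 21.5 g Na, 29.9 g O.
Moles — Cr: 48.6 / 52.00 = 0.9346 mol; Na: 21.5 / 22.99 = 0.9352 mol; O: 29.9 / 16.00 = 1.869 mol
Divide by the smallest (0.9346 mol Cr): Cr 1.000, Na 1.001, O 1.999
≈ 1:1:2 → CrNaO2

CrNaO2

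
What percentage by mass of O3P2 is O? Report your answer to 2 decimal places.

Molar mass = 3(16.00) + 2(30.97) = 109.940 g/mol
Mass of O per mole = 3 × 16.00 = 48.000 g
% O = 48.000 / 109.940 × 100 = 43.66%

43.66%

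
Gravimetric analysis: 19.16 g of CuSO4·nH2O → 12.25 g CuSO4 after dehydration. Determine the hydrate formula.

CuSO4·5H2O

Mass of water lost = 19.16 − 12.25 = 6.91 g → 6.91 / 18.02 = 0.3835 mol H2O
Molar mass of CuSO4 = 159.62 g/mol → mol CuSO4 = 12.25 / 159.62 = 0.07674
n = 0.3835 / 0.07674 = 5.00 ≈ 5 → CuSO4·5H2O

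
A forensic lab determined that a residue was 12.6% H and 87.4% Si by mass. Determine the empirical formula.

H4Si

Assume 100 g: 12.6 g H, 87.4 g Si.
H: 12.6 g ÷ 1.008 g/mol = 12.5 mol
Si: 87.4 g ÷ 28.09 g/mol = 3.111 mol
Smallest is Si at 3.111 mol; normalising gives H 4.017, Si 1.000
≈ 4:1 → H4Si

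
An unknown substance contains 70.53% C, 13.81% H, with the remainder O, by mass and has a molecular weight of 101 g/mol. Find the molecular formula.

Assume 100 g: 70.53 g C, 13.81 g H, 15.66 g O.
n(C) = 70.53/12.01 = 5.873, n(H) = 13.81/1.008 = 13.7, n(O) = 15.66/16.00 = 0.9788
Divide by the smallest (0.9788 mol O): C 6.000, H 13.998, O 1.000
≈ 6:14:1 → C6H14O
Empirical-formula mass = 102.17 g/mol
n = 101 / 102.17 = 0.99 ≈ 1
Molecular formula = empirical formula = C6H14O

C6H14O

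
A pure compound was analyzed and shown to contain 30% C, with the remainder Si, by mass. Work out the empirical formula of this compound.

CSi

Assume 100 g: 30 g C, 70 g Si.
C: 30 g ÷ 12.01 g/mol = 2.498 mol
Si: 70 g ÷ 28.09 g/mol = 2.492 mol
Ratios (÷ 2.492): C 1.002, Si 1.000
Ratio ≈ 1:1, so the empirical formula is CSi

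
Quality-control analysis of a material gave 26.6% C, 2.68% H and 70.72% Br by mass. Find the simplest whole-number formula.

C5H6Br2

Assume 100 g: 26.6 g C, 2.68 g H, 70.72 g Br.
Moles — C: 26.6 / 12.01 = 2.215 mol; H: 2.68 / 1.008 = 2.659 mol; Br: 70.72 / 79.90 = 0.8851 mol
Smallest is Br at 0.8851 mol; normalising gives C 2.502, H 3.004, Br 1.000
Multiply by 2: C 5.00, H 6.01, Br 2.00 → C5H6Br2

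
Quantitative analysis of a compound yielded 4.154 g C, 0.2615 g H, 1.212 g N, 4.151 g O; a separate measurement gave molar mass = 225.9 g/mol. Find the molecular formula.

Moles — C: 4.154 / 12.01 = 0.3459 mol; H: 0.2615 / 1.008 = 0.2594 mol; N: 1.212 / 14.01 = 0.08651 mol; O: 4.151 / 16.00 = 0.2594 mol
Smallest is N at 0.08651 mol; normalising gives C 3.998, H 2.999, N 1.000, O 2.999
Ratio ≈ 4:3:1:3, so the empirical formula is C4H3NO3
Empirical-formula mass = 113.07 g/mol
n = 225.9 / 113.07 = 2.00 ≈ 2
Molecular formula = (C4H3NO3)×2 = C8H6N2O6

C8H6N2O6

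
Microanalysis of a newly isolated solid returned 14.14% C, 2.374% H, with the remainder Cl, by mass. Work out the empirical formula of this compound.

CH2Cl2

Assume 100 g: 14.14 g C, 2.374 g H, 83.486 g Cl.
Moles — C: 14.14 / 12.01 = 1.177 mol; H: 2.374 / 1.008 = 2.355 mol; Cl: 83.486 / 35.45 = 2.355 mol
Ratios (÷ 1.177): C 1.000, H 2.000, Cl 2.000
→ CH2Cl2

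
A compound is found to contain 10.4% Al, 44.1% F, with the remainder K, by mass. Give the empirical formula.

AlF6K3

Assume 100 g: 10.4 g Al, 44.1 g F, 45.5 g K.
Moles — Al: 10.4 / 26.98 = 0.3855 mol; F: 44.1 / 19.00 = 2.321 mol; K: 45.5 / 39.10 = 1.164 mol
Divide by the smallest (0.3855 mol Al): Al 1.000, F 6.021, K 3.019
Ratio ≈ 1:6:3, so the empirical formula is AlF6K3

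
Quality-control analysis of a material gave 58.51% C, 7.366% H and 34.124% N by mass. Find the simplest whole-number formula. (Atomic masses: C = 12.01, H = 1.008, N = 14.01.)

C2H3N

Assume 100 g: 58.51 g C, 7.366 g H, 34.124 g N.
Moles — C: 58.51 / 12.01 = 4.872 mol; H: 7.366 / 1.008 = 7.308 mol; N: 34.124 / 14.01 = 2.436 mol
Divide by the smallest (2.436 mol N): C 2.000, H 3.000, N 1.000
Ratio ≈ 2:3:1, so the empirical formula is C2H3N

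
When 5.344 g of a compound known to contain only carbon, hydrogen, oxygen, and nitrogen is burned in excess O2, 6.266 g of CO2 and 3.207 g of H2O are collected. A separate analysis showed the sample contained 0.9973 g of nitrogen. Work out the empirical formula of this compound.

mol C = 6.266 / 44.01 = 0.1424; mass C = 0.1424 × 12.01 = 1.710 g
mol H = 2 × (3.207 / 18.02) = 0.3559; mass H = 0.3559 × 1.008 = 0.3588 g
mol N = 0.9973 / 14.01 = 0.07118
mass O = 5.344 − (3.066) = 2.278 g → mol O = 0.1424
Ratios (÷ 0.07118): C 2.000, H 5.000, N 1.000, O 2.000
Ratio ≈ 2:5:1:2, so the empirical formula is C2H5NO2

C2H5NO2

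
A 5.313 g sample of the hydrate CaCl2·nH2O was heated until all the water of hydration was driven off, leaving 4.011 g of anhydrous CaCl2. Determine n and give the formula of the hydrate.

CaCl2·2H2O

Mass of water lost = 5.313 − 4.011 = 1.302 g → 1.302 / 18.02 = 0.07225 mol H2O
Molar mass of CaCl2 = 110.98 g/mol → mol CaCl2 = 4.011 / 110.98 = 0.03614
n = 0.07225 / 0.03614 = 2.00 ≈ 2 → CaCl2·2H2O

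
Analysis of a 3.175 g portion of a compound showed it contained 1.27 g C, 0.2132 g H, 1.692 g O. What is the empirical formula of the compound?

Moles — C: 1.27 / 12.01 = 0.1057 mol; H: 0.2132 / 1.008 = 0.2115 mol; O: 1.692 / 16.00 = 0.1057 mol
Divide by the smallest (0.1057 mol C): C 1.000, H 2.000, O 1.000
→ CH2O

CH2O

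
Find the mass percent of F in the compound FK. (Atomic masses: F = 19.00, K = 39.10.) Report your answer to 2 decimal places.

32.70%

Molar mass = 1(19.00) + 1(39.10) = 58.100 g/mol
Mass of F per mole = 1 × 19.00 = 19.000 g
% F = 19.000 / 58.100 × 100 = 32.70%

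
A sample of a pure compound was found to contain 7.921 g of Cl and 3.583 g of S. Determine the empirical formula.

Cl2S

n(Cl) = 7.921/35.45 = 0.2234, n(S) = 3.583/32.07 = 0.1117
Divide by the smallest (0.1117 mol S): Cl 2.000, S 1.000
≈ 2:1 → Cl2S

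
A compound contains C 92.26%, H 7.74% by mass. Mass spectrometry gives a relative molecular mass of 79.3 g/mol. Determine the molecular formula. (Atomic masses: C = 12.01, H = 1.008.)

C6H6

Assume 100 g: 92.26 g C, 7.74 g H.
C: 92.26 g ÷ 12.01 g/mol = 7.682 mol
H: 7.74 g ÷ 1.008 g/mol = 7.679 mol
Divide by the smallest (7.679 mol H): C 1.000, H 1.000
Ratio ≈ 1:1, so the empirical formula is CH
Empirical-formula mass = 13.02 g/mol
n = 79.3 / 13.02 = 6.09 ≈ 6
Molecular formula = (CH)×6 = C6H6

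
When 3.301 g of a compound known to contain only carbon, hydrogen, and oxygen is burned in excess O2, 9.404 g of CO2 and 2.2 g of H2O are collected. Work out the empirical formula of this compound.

C7H8O

mol C = 9.404 / 44.01 = 0.2137; mass C = 0.2137 × 12.01 = 2.566 g
mol H = 2 × (2.2 / 18.02) = 0.2442; mass H = 0.2442 × 1.008 = 0.2461 g
mass O = 3.301 − (2.812) = 0.4886 g → mol O = 0.03054
Divide by the smallest (0.03054 mol O): C 6.997, H 7.996, O 1.000
Ratio ≈ 7:8:1, so the empirical formula is C7H8O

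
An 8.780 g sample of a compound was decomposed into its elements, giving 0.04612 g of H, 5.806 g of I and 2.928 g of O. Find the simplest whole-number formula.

n(H) = 0.04612/1.008 = 0.04575, n(I) = 5.806/126.90 = 0.04575, n(O) = 2.928/16.00 = 0.183
Divide by the smallest (0.04575 mol I): H 1.000, I 1.000, O 4.000
≈ 1:1:4 → HIO4

HIO4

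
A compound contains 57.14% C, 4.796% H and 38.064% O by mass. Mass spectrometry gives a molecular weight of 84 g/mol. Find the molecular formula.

Assume 100 g: 57.14 g C, 4.796 g H, 38.064 g O.
Moles — C: 57.14 / 12.01 = 4.758 mol; H: 4.796 / 1.008 = 4.758 mol; O: 38.064 / 16.00 = 2.379 mol
Divide by the smallest (2.379 mol O): C 2.000, H 2.000, O 1.000
≈ 2:2:1 → C2H2O
Empirical-formula mass = 42.04 g/mol
n = 84 / 42.04 = 2.00 ≈ 2
Molecular formula = (C2H2O)×2 = C4H4O2

C4H4O2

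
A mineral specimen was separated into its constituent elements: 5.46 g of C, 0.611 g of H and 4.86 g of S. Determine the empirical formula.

C: 5.46 g ÷ 12.01 g/mol = 0.4546 mol
H: 0.611 g ÷ 1.008 g/mol = 0.6062 mol
S: 4.86 g ÷ 32.07 g/mol = 0.1515 mol
Ratios (÷ 0.1515): C 3.000, H 4.000, S 1.000
≈ 3:4:1 → C3H4S

C3H4S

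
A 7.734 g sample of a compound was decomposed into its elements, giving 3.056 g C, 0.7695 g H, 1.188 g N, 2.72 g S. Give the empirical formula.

C3H9NS

Moles — C: 3.056 / 12.01 = 0.2545 mol; H: 0.7695 / 1.008 = 0.7634 mol; N: 1.188 / 14.01 = 0.0848 mol; S: 2.72 / 32.07 = 0.08481 mol
Ratios (÷ 0.0848): C 3.001, H 9.003, N 1.000, S 1.000
≈ 3:9:1:1 → C3H9NS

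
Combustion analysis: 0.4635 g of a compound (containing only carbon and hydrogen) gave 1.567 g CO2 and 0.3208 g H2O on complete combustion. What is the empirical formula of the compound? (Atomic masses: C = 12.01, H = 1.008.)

CH

mol C = 1.567 / 44.01 = 0.03561; mass C = 0.03561 × 12.01 = 0.4276 g
mol H = 2 × (0.3208 / 18.02) = 0.03560; mass H = 0.03560 × 1.008 = 0.03589 g
Smallest is H at 0.0356 mol; normalising gives C 1.000, H 1.000
≈ 1:1 → CH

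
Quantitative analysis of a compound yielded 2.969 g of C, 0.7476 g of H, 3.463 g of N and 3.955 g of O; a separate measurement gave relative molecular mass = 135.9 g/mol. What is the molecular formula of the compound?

C3H9N3O3

C: 2.969 g ÷ 12.01 g/mol = 0.2472 mol
H: 0.7476 g ÷ 1.008 g/mol = 0.7417 mol
N: 3.463 g ÷ 14.01 g/mol = 0.2472 mol
O: 3.955 g ÷ 16.00 g/mol = 0.2472 mol
Smallest is N at 0.2472 mol; normalising gives C 1.000, H 3.001, N 1.000, O 1.000
Ratio ≈ 1:3:1:1, so the empirical formula is CH3NO
Empirical-formula mass = 45.04 g/mol
n = 135.9 / 45.04 = 3.02 ≈ 3
Molecular formula = (CH3NO)×3 = C3H9N3O3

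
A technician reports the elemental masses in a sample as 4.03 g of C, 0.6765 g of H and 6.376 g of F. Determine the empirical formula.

n(C) = 4.03/12.01 = 0.3356, n(H) = 0.6765/1.008 = 0.6711, n(F) = 6.376/19.00 = 0.3356
Smallest is C at 0.3356 mol; normalising gives C 1.000, H 2.000, F 1.000
Ratio ≈ 1:2:1, so the empirical formula is CH2F

CH2F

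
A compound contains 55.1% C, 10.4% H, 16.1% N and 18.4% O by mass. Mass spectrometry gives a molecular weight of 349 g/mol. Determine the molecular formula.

C16H36N4O4

Assume 100 g: 55.1 g C, 10.4 g H, 16.1 g N, 18.4 g O.
C: 55.1 g ÷ 12.01 g/mol = 4.588 mol
H: 10.4 g ÷ 1.008 g/mol = 10.32 mol
N: 16.1 g ÷ 14.01 g/mol = 1.149 mol
O: 18.4 g ÷ 16.00 g/mol = 1.15 mol
Ratios (÷ 1.149): C 3.992, H 8.978, N 1.000, O 1.001
→ C4H9NO
Empirical-formula mass = 87.12 g/mol
n = 349 / 87.12 = 4.01 ≈ 4
Molecular formula = (C4H9NO)×4 = C16H36N4O4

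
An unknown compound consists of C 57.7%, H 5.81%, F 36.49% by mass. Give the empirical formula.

C5H6F2

Assume 100 g: 57.7 g C, 5.81 g H, 36.49 g F.
n(C) = 57.7/12.01 = 4.804, n(H) = 5.81/1.008 = 5.764, n(F) = 36.49/19.00 = 1.921
Divide by the smallest (1.921 mol F): C 2.502, H 3.001, F 1.000
×2: C 5.00, H 6.00, F 2.00 → C5H6F2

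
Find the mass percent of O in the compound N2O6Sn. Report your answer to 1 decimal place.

39.6%

Molar mass = 2(14.01) + 6(16.00) + 1(118.71) = 242.730 g/mol
Mass of O per mole = 6 × 16.00 = 96.000 g
% O = 96.000 / 242.730 × 100 = 39.6%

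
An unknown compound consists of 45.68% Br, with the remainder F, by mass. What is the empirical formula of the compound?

Assume 100 g: 45.68 g Br, 54.32 g F.
Moles — Br: 45.68 / 79.90 = 0.5717 mol; F: 54.32 / 19.00 = 2.859 mol
Ratios (÷ 0.5717): Br 1.000, F 5.001
≈ 1:5 → BrF5

BrF5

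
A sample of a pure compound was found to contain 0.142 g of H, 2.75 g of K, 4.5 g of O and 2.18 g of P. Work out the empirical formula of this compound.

H2KO4P

H: 0.142 g ÷ 1.008 g/mol = 0.1409 mol
K: 2.75 g ÷ 39.10 g/mol = 0.07033 mol
O: 4.5 g ÷ 16.00 g/mol = 0.2812 mol
P: 2.18 g ÷ 30.97 g/mol = 0.07039 mol
Divide by the smallest (0.07033 mol K): H 2.003, K 1.000, O 3.999, P 1.001
≈ 2:1:4:1 → H2KO4P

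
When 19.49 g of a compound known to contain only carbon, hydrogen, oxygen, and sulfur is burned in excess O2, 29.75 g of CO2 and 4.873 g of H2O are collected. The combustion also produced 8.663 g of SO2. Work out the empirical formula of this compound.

mol C = 29.75 / 44.01 = 0.6760; mass C = 0.6760 × 12.01 = 8.119 g
mol H = 2 × (4.873 / 18.02) = 0.5408; mass H = 0.5408 × 1.008 = 0.5452 g
mol S = 8.663 / 64.07 = 0.1352; mass S = 4.336 g
mass O = 19.49 − (13.00) = 6.490 g → mol O = 0.4056
Divide by the smallest (0.1352 mol S): C 4.999, H 4.000, O 3.000, S 1.000
≈ 5:4:3:1 → C5H4O3S

C5H4O3S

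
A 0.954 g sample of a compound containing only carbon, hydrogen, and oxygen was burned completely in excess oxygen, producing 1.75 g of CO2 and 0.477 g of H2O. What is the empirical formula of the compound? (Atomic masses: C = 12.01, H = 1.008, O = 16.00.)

mol C = 1.75 / 44.01 = 0.03976; mass C = 0.03976 × 12.01 = 0.4776 g
mol H = 2 × (0.477 / 18.02) = 0.05294; mass H = 0.05294 × 1.008 = 0.05336 g
mass O = 0.954 − (0.5309) = 0.4231 g → mol O = 0.02644
Smallest is O at 0.02644 mol; normalising gives C 1.504, H 2.002, O 1.000
Scaling by 2: C 3.01, H 4.00, O 2.00 → C3H4O2

C3H4O2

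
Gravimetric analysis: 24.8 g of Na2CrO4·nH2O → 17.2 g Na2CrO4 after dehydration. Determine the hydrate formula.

Mass of water lost = 24.8 − 17.2 = 7.6 g → 7.6 / 18.02 = 0.4218 mol H2O
Molar mass of Na2CrO4 = 161.98 g/mol → mol Na2CrO4 = 17.2 / 161.98 = 0.1062
n = 0.4218 / 0.1062 = 3.97 ≈ 4 → Na2CrO4·4H2O

Na2CrO4·4H2O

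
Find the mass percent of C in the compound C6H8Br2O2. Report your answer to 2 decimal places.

26.50%

Molar mass = 6(12.01) + 8(1.008) + 2(79.90) + 2(16.00) = 271.924 g/mol
Mass of C per mole = 6 × 12.01 = 72.060 g
% C = 72.060 / 271.924 × 100 = 26.50%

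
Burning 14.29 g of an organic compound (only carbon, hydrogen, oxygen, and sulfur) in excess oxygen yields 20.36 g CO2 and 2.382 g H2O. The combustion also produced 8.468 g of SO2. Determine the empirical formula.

C7H4O4S2

mol C = 20.36 / 44.01 = 0.4626; mass C = 0.4626 × 12.01 = 5.556 g
mol H = 2 × (2.382 / 18.02) = 0.2644; mass H = 0.2644 × 1.008 = 0.2665 g
mol S = 8.468 / 64.07 = 0.1322; mass S = 4.239 g
mass O = 14.29 − (10.06) = 4.229 g → mol O = 0.2643
Ratios (÷ 0.1322): C 3.500, H 2.000, O 2.000, S 1.000
Multiply by 2: C 7.00, H 4.00, O 4.00, S 2.00 → C7H4O4S2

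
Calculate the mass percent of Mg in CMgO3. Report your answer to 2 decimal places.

28.83%

Molar mass = 1(12.01) + 1(24.31) + 3(16.00) = 84.320 g/mol
Mass of Mg per mole = 1 × 24.31 = 24.310 g
% Mg = 24.310 / 84.320 × 100 = 28.83%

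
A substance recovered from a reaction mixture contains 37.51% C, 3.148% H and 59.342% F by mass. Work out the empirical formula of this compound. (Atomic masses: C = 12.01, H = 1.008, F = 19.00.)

Assume 100 g: 37.51 g C, 3.148 g H, 59.342 g F.
Moles — C: 37.51 / 12.01 = 3.123 mol; H: 3.148 / 1.008 = 3.123 mol; F: 59.342 / 19.00 = 3.123 mol
Divide by the smallest (3.123 mol H): C 1.000, H 1.000, F 1.000
≈ 1:1:1 → CHF

CHF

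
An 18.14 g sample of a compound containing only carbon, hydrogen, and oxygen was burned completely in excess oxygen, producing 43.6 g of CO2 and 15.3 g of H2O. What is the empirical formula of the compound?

mol C = 43.6 / 44.01 = 0.9907; mass C = 0.9907 × 12.01 = 11.90 g
mol H = 2 × (15.3 / 18.02) = 1.698; mass H = 1.698 × 1.008 = 1.712 g
mass O = 18.14 − (13.61) = 4.530 g → mol O = 0.2831
Divide by the smallest (0.2831 mol O): C 3.499, H 5.998, O 1.000
×2: C 7.00, H 12.00, O 2.00 → C7H12O2

C7H12O2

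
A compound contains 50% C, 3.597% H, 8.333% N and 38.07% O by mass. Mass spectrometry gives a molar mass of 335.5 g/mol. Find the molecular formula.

Assume 100 g: 50 g C, 3.597 g H, 8.333 g N, 38.07 g O.
C: 50 g ÷ 12.01 g/mol = 4.163 mol
H: 3.597 g ÷ 1.008 g/mol = 3.568 mol
N: 8.333 g ÷ 14.01 g/mol = 0.5948 mol
O: 38.07 g ÷ 16.00 g/mol = 2.379 mol
Ratios (÷ 0.5948): C 6.999, H 6.000, N 1.000, O 4.000
≈ 7:6:1:4 → C7H6NO4
Empirical-formula mass = 168.13 g/mol
n = 335.5 / 168.13 = 2.00 ≈ 2
Molecular formula = (C7H6NO4)×2 = C14H12N2O8

C14H12N2O8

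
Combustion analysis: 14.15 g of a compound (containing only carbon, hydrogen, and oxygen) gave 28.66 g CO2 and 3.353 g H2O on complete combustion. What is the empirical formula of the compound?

mol C = 28.66 / 44.01 = 0.6512; mass C = 0.6512 × 12.01 = 7.821 g
mol H = 2 × (3.353 / 18.02) = 0.3721; mass H = 0.3721 × 1.008 = 0.3751 g
mass O = 14.15 − (8.196) = 5.954 g → mol O = 0.3721
Ratios (÷ 0.3721): C 1.750, H 1.000, O 1.000
Multiply by 4: C 7.00, H 4.00, O 4.00 → C7H4O4

C7H4O4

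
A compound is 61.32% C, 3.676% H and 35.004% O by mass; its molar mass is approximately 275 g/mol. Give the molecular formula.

Assume 100 g: 61.32 g C, 3.676 g H, 35.004 g O.
C: 61.32 g ÷ 12.01 g/mol = 5.106 mol
H: 3.676 g ÷ 1.008 g/mol = 3.647 mol
O: 35.004 g ÷ 16.00 g/mol = 2.188 mol
Smallest is O at 2.188 mol; normalising gives C 2.334, H 1.667, O 1.000
Scaling by 3: C 7.00, H 5.00, O 3.00 → C7H5O3
Empirical-formula mass = 137.11 g/mol
n = 275 / 137.11 = 2.01 ≈ 2
Molecular formula = (C7H5O3)×2 = C14H10O6

C14H10O6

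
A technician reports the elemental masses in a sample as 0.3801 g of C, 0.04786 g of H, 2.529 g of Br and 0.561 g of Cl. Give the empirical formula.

Moles — C: 0.3801 / 12.01 = 0.03165 mol; H: 0.04786 / 1.008 = 0.04748 mol; Br: 2.529 / 79.90 = 0.03165 mol; Cl: 0.561 / 35.45 = 0.01583 mol
Divide by the smallest (0.01583 mol Cl): C 2.000, H 3.000, Br 2.000, Cl 1.000
≈ 2:3:2:1 → C2H3Br2Cl

C2H3Br2Cl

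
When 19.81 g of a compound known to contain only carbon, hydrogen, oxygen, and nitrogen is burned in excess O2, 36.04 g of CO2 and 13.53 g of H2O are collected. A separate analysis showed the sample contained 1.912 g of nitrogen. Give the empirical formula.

C6H11NO3

mol C = 36.04 / 44.01 = 0.8189; mass C = 0.8189 × 12.01 = 9.835 g
mol H = 2 × (13.53 / 18.02) = 1.502; mass H = 1.502 × 1.008 = 1.514 g
mol N = 1.912 / 14.01 = 0.1365
mass O = 19.81 − (13.26) = 6.549 g → mol O = 0.4093
Divide by the smallest (0.1365 mol N): C 6.000, H 11.003, N 1.000, O 2.999
Ratio ≈ 6:11:1:3, so the empirical formula is C6H11NO3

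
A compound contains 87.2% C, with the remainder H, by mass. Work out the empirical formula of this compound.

C4H7

Assume 100 g: 87.2 g C, 12.8 g H.
n(C) = 87.2/12.01 = 7.261, n(H) = 12.8/1.008 = 12.7
Smallest is C at 7.261 mol; normalising gives C 1.000, H 1.749
Multiply by 4: C 4.00, H 7.00 → C4H7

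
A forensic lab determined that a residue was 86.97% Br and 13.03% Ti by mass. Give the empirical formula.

Br4Ti

Assume 100 g: 86.97 g Br, 13.03 g Ti.
Br: 86.97 g ÷ 79.90 g/mol = 1.088 mol
Ti: 13.03 g ÷ 47.87 g/mol = 0.2722 mol
Smallest is Ti at 0.2722 mol; normalising gives Br 3.999, Ti 1.000
≈ 4:1 → Br4Ti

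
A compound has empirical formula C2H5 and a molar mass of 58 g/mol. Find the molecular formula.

C4H10

Empirical-formula mass = 29.06 g/mol
n = 58 / 29.06 = 2.00 ≈ 2
Molecular formula = (C2H5)2 = C4H10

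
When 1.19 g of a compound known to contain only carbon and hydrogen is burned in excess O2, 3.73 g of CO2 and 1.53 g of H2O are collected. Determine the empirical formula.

mol C = 3.73 / 44.01 = 0.08475; mass C = 0.08475 × 12.01 = 1.018 g
mol H = 2 × (1.53 / 18.02) = 0.1698; mass H = 0.1698 × 1.008 = 0.1712 g
Smallest is C at 0.08475 mol; normalising gives C 1.000, H 2.004
≈ 1:2 → CH2

CH2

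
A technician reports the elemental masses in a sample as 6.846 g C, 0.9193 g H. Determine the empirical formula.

C: 6.846 g ÷ 12.01 g/mol = 0.57 mol
H: 0.9193 g ÷ 1.008 g/mol = 0.912 mol
Divide by the smallest (0.57 mol C): C 1.000, H 1.600
Scaling by 5: C 5.00, H 8.00 → C5H8

C5H8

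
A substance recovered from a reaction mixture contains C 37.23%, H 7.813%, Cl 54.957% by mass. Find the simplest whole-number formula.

C2H5Cl

Assume 100 g: 37.23 g C, 7.813 g H, 54.957 g Cl.
Moles — C: 37.23 / 12.01 = 3.1 mol; H: 7.813 / 1.008 = 7.751 mol; Cl: 54.957 / 35.45 = 1.55 mol
Divide by the smallest (1.55 mol Cl): C 2.000, H 5.000, Cl 1.000
→ C2H5Cl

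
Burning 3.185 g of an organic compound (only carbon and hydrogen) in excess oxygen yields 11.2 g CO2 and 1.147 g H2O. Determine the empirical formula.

mol C = 11.2 / 44.01 = 0.2545; mass C = 0.2545 × 12.01 = 3.056 g
mol H = 2 × (1.147 / 18.02) = 0.1273; mass H = 0.1273 × 1.008 = 0.1283 g
Smallest is H at 0.1273 mol; normalising gives C 1.999, H 1.000
≈ 2:1 → C2H

C2H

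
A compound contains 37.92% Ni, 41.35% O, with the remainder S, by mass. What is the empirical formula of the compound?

Assume 100 g: 37.92 g Ni, 41.35 g O, 20.73 g S.
n(Ni) = 37.92/58.69 = 0.6461, n(O) = 41.35/16.00 = 2.584, n(S) = 20.73/32.07 = 0.6464
Smallest is Ni at 0.6461 mol; normalising gives Ni 1.000, O 4.000, S 1.000
Ratio ≈ 1:4:1, so the empirical formula is NiO4S

NiO4S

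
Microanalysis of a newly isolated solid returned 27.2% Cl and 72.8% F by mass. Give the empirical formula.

ClF5

Assume 100 g: 27.2 g Cl, 72.8 g F.
n(Cl) = 27.2/35.45 = 0.7673, n(F) = 72.8/19.00 = 3.832
Ratios (÷ 0.7673): Cl 1.000, F 4.994
→ ClF5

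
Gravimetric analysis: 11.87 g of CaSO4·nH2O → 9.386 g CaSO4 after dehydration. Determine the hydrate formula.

CaSO4·2H2O

Mass of water lost = 11.87 − 9.386 = 2.484 g → 2.484 / 18.02 = 0.1378 mol H2O
Molar mass of CaSO4 = 136.15 g/mol → mol CaSO4 = 9.386 / 136.15 = 0.06894
n = 0.1378 / 0.06894 = 2.00 ≈ 2 → CaSO4·2H2O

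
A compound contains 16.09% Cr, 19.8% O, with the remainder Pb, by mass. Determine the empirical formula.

CrO4Pb

Assume 100 g: 16.09 g Cr, 19.8 g O, 64.11 g Pb.
Moles — Cr: 16.09 / 52.00 = 0.3094 mol; O: 19.8 / 16.00 = 1.238 mol; Pb: 64.11 / 207.2 = 0.3094 mol
Smallest is Pb at 0.3094 mol; normalising gives Cr 1.000, O 4.000, Pb 1.000
≈ 1:4:1 → CrO4Pb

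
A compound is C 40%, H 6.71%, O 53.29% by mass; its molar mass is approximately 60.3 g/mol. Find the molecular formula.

C2H4O2

Assume 100 g: 40 g C, 6.71 g H, 53.29 g O.
Moles — C: 40 / 12.01 = 3.331 mol; H: 6.71 / 1.008 = 6.657 mol; O: 53.29 / 16.00 = 3.331 mol
Ratios (÷ 3.331): C 1.000, H 1.999, O 1.000
Ratio ≈ 1:2:1, so the empirical formula is CH2O
Empirical-formula mass = 30.03 g/mol
n = 60.3 / 30.03 = 2.01 ≈ 2
Molecular formula = (CH2O)×2 = C2H4O2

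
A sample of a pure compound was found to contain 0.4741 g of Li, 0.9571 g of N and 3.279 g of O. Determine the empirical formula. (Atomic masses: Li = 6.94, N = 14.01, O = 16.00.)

n(Li) = 0.4741/6.94 = 0.06831, n(N) = 0.9571/14.01 = 0.06832, n(O) = 3.279/16.00 = 0.2049
Divide by the smallest (0.06831 mol Li): Li 1.000, N 1.000, O 3.000
≈ 1:1:3 → LiNO3

LiNO3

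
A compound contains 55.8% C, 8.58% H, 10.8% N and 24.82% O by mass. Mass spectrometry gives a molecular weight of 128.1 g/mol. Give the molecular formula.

Assume 100 g: 55.8 g C, 8.58 g H, 10.8 g N, 24.82 g O.
n(C) = 55.8/12.01 = 4.646, n(H) = 8.58/1.008 = 8.512, n(N) = 10.8/14.01 = 0.7709, n(O) = 24.82/16.00 = 1.551
Smallest is N at 0.7709 mol; normalising gives C 6.027, H 11.042, N 1.000, O 2.012
Ratio ≈ 6:11:1:2, so the empirical formula is C6H11NO2
Empirical-formula mass = 129.16 g/mol
n = 128.1 / 129.16 = 0.99 ≈ 1
Molecular formula = empirical formula = C6H11NO2

C6H11NO2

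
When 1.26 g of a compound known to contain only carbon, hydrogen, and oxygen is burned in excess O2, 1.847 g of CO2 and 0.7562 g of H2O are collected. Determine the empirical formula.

mol C = 1.847 / 44.01 = 0.04197; mass C = 0.04197 × 12.01 = 0.5040 g
mol H = 2 × (0.7562 / 18.02) = 0.08393; mass H = 0.08393 × 1.008 = 0.08460 g
mass O = 1.26 − (0.5886) = 0.6714 g → mol O = 0.04196
Divide by the smallest (0.04196 mol O): C 1.000, H 2.000, O 1.000
≈ 1:2:1 → CH2O

CH2O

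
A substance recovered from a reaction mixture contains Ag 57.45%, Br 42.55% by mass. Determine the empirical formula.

Assume 100 g: 57.45 g Ag, 42.55 g Br.
Moles — Ag: 57.45 / 107.87 = 0.5326 mol; Br: 42.55 / 79.90 = 0.5325 mol
Smallest is Br at 0.5325 mol; normalising gives Ag 1.000, Br 1.000
≈ 1:1 → AgBr

AgBr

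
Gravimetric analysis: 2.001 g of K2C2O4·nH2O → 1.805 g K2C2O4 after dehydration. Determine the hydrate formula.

Mass of water lost = 2.001 − 1.805 = 0.196 g → 0.196 / 18.02 = 0.01088 mol H2O
Molar mass of K2C2O4 = 166.22 g/mol → mol K2C2O4 = 1.805 / 166.22 = 0.01086
n = 0.01088 / 0.01086 = 1.00 ≈ 1 → K2C2O4·H2O

K2C2O4·H2O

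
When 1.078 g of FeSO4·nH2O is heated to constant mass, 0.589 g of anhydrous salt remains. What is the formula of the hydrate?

Mass of water lost = 1.078 − 0.589 = 0.489 g → 0.489 / 18.02 = 0.02714 mol H2O
Molar mass of FeSO4 = 151.92 g/mol → mol FeSO4 = 0.589 / 151.92 = 0.003877
n = 0.02714 / 0.003877 = 7.00 ≈ 7 → FeSO4·7H2O

FeSO4·7H2O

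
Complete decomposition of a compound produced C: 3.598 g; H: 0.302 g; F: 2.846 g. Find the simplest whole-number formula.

Moles — C: 3.598 / 12.01 = 0.2996 mol; H: 0.302 / 1.008 = 0.2996 mol; F: 2.846 / 19.00 = 0.1498 mol
Ratios (÷ 0.1498): C 2.000, H 2.000, F 1.000
→ C2H2F

C2H2F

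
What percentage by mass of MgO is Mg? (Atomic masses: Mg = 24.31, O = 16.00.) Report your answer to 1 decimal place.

Molar mass = 1(24.31) + 1(16.00) = 40.310 g/mol
Mass of Mg per mole = 1 × 24.31 = 24.310 g
% Mg = 24.310 / 40.310 × 100 = 60.3%

60.3%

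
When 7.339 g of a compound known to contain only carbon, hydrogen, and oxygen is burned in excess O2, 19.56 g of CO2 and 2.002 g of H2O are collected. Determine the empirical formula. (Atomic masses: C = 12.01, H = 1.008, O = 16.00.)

C4H2O

mol C = 19.56 / 44.01 = 0.4444; mass C = 0.4444 × 12.01 = 5.338 g
mol H = 2 × (2.002 / 18.02) = 0.2222; mass H = 0.2222 × 1.008 = 0.2240 g
mass O = 7.339 − (5.562) = 1.777 g → mol O = 0.1111
Divide by the smallest (0.1111 mol O): C 4.001, H 2.000, O 1.000
Ratio ≈ 4:2:1, so the empirical formula is C4H2O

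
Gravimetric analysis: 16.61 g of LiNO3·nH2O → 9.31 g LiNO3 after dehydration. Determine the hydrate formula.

Mass of water lost = 16.61 − 9.31 = 7.3 g → 7.3 / 18.02 = 0.4051 mol H2O
Molar mass of LiNO3 = 68.95 g/mol → mol LiNO3 = 9.31 / 68.95 = 0.135
n = 0.4051 / 0.135 = 3.00 ≈ 3 → LiNO3·3H2O

LiNO3·3H2O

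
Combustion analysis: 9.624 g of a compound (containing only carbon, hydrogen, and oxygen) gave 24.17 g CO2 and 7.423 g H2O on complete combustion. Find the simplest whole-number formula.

C4H6O

mol C = 24.17 / 44.01 = 0.5492; mass C = 0.5492 × 12.01 = 6.596 g
mol H = 2 × (7.423 / 18.02) = 0.8239; mass H = 0.8239 × 1.008 = 0.8305 g
mass O = 9.624 − (7.426) = 2.198 g → mol O = 0.1374
Smallest is O at 0.1374 mol; normalising gives C 3.998, H 5.998, O 1.000
Ratio ≈ 4:6:1, so the empirical formula is C4H6O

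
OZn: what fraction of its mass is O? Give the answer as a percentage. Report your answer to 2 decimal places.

Molar mass = 1(16.00) + 1(65.38) = 81.380 g/mol
Mass of O per mole = 1 × 16.00 = 16.000 g
% O = 16.000 / 81.380 × 100 = 19.66%

19.66%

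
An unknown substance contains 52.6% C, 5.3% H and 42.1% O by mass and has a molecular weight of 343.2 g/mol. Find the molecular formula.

C15H18O9

Assume 100 g: 52.6 g C, 5.3 g H, 42.1 g O.
C: 52.6 g ÷ 12.01 g/mol = 4.38 mol
H: 5.3 g ÷ 1.008 g/mol = 5.258 mol
O: 42.1 g ÷ 16.00 g/mol = 2.631 mol
Ratios (÷ 2.631): C 1.664, H 1.998, O 1.000
Scaling by 3: C 4.99, H 5.99, O 3.00 → C5H6O3
Empirical-formula mass = 114.10 g/mol
n = 343.2 / 114.10 = 3.01 ≈ 3
Molecular formula = (C5H6O3)×3 = C15H18O9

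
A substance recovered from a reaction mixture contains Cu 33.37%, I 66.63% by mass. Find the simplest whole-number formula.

CuI

Assume 100 g: 33.37 g Cu, 66.63 g I.
Moles — Cu: 33.37 / 63.55 = 0.5251 mol; I: 66.63 / 126.90 = 0.5251 mol
Divide by the smallest (0.5251 mol I): Cu 1.000, I 1.000
→ CuI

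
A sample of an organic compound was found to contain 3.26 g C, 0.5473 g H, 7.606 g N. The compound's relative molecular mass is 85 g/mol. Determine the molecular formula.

C2H4N4

n(C) = 3.26/12.01 = 0.2714, n(H) = 0.5473/1.008 = 0.543, n(N) = 7.606/14.01 = 0.5429
Ratios (÷ 0.2714): C 1.000, H 2.000, N 2.000
→ CH2N2
Empirical-formula mass = 42.05 g/mol
n = 85 / 42.05 = 2.02 ≈ 2
Molecular formula = (CH2N2)×2 = C2H4N4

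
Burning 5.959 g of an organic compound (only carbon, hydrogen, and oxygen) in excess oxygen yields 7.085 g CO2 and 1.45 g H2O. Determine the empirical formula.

C2H2O3

mol C = 7.085 / 44.01 = 0.1610; mass C = 0.1610 × 12.01 = 1.933 g
mol H = 2 × (1.45 / 18.02) = 0.1609; mass H = 0.1609 × 1.008 = 0.1622 g
mass O = 5.959 − (2.096) = 3.863 g → mol O = 0.2415
Divide by the smallest (0.1609 mol H): C 1.000, H 1.000, O 1.500
Multiply by 2: C 2.00, H 2.00, O 3.00 → C2H2O3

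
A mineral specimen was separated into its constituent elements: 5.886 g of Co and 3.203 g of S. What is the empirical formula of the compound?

CoS

Moles — Co: 5.886 / 58.93 = 0.09988 mol; S: 3.203 / 32.07 = 0.09988 mol
Smallest is S at 0.09988 mol; normalising gives Co 1.000, S 1.000
Ratio ≈ 1:1, so the empirical formula is CoS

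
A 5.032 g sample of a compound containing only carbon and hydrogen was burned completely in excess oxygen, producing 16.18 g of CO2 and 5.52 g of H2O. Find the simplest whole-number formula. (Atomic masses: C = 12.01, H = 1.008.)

mol C = 16.18 / 44.01 = 0.3676; mass C = 0.3676 × 12.01 = 4.415 g
mol H = 2 × (5.52 / 18.02) = 0.6127; mass H = 0.6127 × 1.008 = 0.6176 g
Ratios (÷ 0.3676): C 1.000, H 1.666
Scaling by 3: C 3.00, H 5.00 → C3H5

C3H5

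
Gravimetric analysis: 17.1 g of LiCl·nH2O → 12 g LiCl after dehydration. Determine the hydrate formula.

LiCl·H2O

Mass of water lost = 17.1 − 12 = 5.1 g → 5.1 / 18.02 = 0.283 mol H2O
Molar mass of LiCl = 42.39 g/mol → mol LiCl = 12 / 42.39 = 0.2831
n = 0.283 / 0.2831 = 1.00 ≈ 1 → LiCl·H2O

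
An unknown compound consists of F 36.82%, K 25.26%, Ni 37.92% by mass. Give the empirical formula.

F3KNi

Assume 100 g: 36.82 g F, 25.26 g K, 37.92 g Ni.
n(F) = 36.82/19.00 = 1.938, n(K) = 25.26/39.10 = 0.646, n(Ni) = 37.92/58.69 = 0.6461
Smallest is K at 0.646 mol; normalising gives F 3.000, K 1.000, Ni 1.000
→ F3KNi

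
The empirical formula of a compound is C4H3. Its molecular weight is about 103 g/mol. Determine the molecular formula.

C8H6

Empirical-formula mass = 51.06 g/mol
n = 103 / 51.06 = 2.02 ≈ 2
Molecular formula = (C4H3)2 = C8H6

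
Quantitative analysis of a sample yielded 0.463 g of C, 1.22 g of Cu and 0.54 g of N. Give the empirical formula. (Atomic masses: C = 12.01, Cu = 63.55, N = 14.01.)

n(C) = 0.463/12.01 = 0.03855, n(Cu) = 1.22/63.55 = 0.0192, n(N) = 0.54/14.01 = 0.03854
Smallest is Cu at 0.0192 mol; normalising gives C 2.008, Cu 1.000, N 2.008
Ratio ≈ 2:1:2, so the empirical formula is C2CuN2

C2CuN2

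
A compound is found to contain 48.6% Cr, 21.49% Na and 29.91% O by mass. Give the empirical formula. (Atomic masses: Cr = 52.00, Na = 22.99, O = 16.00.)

CrNaO2

Assume 100 g: 48.6 g Cr, 21.49 g Na, 29.91 g O.
n(Cr) = 48.6/52.00 = 0.9346, n(Na) = 21.49/22.99 = 0.9348, n(O) = 29.91/16.00 = 1.869
Ratios (÷ 0.9346): Cr 1.000, Na 1.000, O 2.000
→ CrNaO2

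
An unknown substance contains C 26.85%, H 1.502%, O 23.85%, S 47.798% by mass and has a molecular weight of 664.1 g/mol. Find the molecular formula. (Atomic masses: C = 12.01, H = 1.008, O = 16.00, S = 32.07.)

Assume 100 g: 26.85 g C, 1.502 g H, 23.85 g O, 47.798 g S.
Moles — C: 26.85 / 12.01 = 2.236 mol; H: 1.502 / 1.008 = 1.49 mol; O: 23.85 / 16.00 = 1.491 mol; S: 47.798 / 32.07 = 1.49 mol
Ratios (÷ 1.49): C 1.500, H 1.000, O 1.000, S 1.000
Scaling by 2: C 3.00, H 2.00, O 2.00, S 2.00 → C3H2O2S2
Empirical-formula mass = 134.19 g/mol
n = 664.1 / 134.19 = 4.95 ≈ 5
Molecular formula = (C3H2O2S2)×5 = C15H10O10S10

C15H10O10S10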